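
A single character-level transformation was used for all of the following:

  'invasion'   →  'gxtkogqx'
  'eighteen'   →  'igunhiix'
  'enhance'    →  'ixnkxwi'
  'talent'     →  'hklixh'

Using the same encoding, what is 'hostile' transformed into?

i(8)→g(6) and n(13)→x(23) fit y≡19x+10 (mod 26); the inverse of 19 mod 26 is 11. This is an affine cipher: with a=0,…,z=25, each position x becomes (19x+10) mod 26.
For hostile: h(7)→19·7+10≡13=n; o(14)→19·14+10≡16=q; s(18)→19·18+10≡14=o; t(19)→19·19+10≡7=h; i(8)→19·8+10≡6=g; l(11)→19·11+10≡11=l; e(4)→19·4+10≡8=i (all mod 26).

nqohgli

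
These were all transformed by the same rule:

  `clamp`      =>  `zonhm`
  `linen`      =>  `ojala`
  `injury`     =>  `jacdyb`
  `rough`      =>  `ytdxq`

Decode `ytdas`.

Treating letters as 0–25, the rule is x ↦ 19x + 13 (mod 26).
Undoing it on ytdas: y(24)→11·(24−13)≡17=r; t(19)→11·(19−13)≡14=o; d(3)→11·(3−13)≡20=u; a(0)→11·(0−13)≡13=n; s(18)→11·(18−13)≡3=d (all mod 26).

round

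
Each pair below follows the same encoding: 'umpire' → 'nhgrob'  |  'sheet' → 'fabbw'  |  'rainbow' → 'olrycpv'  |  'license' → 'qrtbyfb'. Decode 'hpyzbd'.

Treating letters as 0–25, the rule is x ↦ 17x + 11 (mod 26).
Undoing it on hpyzbd: h(7)→23·(7−11)≡12=m; p(15)→23·(15−11)≡14=o; y(24)→23·(24−11)≡13=n; z(25)→23·(25−11)≡10=k; b(1)→23·(1−11)≡4=e; d(3)→23·(3−11)≡24=y (all mod 26).

monkey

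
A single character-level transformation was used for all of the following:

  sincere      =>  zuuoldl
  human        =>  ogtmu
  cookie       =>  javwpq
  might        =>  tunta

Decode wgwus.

It's a Vigenère-style cipher with numeric key [7,12]: position i shifts by key[i mod 2].
Decoding wgwus: w−7=p, g−12=u, w−7=p, u−12=i, s−7=l.

pupil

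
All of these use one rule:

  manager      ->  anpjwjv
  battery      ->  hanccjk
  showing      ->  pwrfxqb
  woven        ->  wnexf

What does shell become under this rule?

uunqb

The output letters match the input read backwards, each shifted +9: manager reversed is reganam. Read the word backwards and shift each letter +9.
On shell: reverse → llehs; then shift: l+9=u, l+9=u, e+9=n, h+9=q, s+9=b.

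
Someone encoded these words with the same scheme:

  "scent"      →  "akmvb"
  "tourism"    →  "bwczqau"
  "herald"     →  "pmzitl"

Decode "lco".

Compare letters: s→a is +8, c→k is +8, e→m is +8 — a constant shift. This is a Caesar cipher with shift 8.
Decoding lco: l−8=d, c−8=u, o−8=g.

dug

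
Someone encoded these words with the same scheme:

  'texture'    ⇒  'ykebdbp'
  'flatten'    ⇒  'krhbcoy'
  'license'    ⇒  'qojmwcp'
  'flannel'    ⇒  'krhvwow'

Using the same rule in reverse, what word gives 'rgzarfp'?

massive

In texture: t→y is +5, e→k is +6, x→e is +7, t→b is +8 — the shift increases by 1 each position. The shift increases by 1 at each position, starting from +5: 5, 6, 7, ….
Decoding rgzarfp: r−5=m, g−6=a, z−7=s, a−8=s, r−9=i, f−10=v, p−11=e.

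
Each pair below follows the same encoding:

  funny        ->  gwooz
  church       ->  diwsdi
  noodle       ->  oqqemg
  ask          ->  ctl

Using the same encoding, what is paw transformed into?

The shift depends on letter class: consonant f→g is +1, but vowel u→w is +2. Vowels shift forward by 2 and consonants shift forward by 1.
On paw: p(cons)+1=q, a(vowel)+2=c, w(cons)+1=x.

qcx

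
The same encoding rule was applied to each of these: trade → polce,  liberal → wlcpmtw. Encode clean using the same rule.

ylpwn

The output letters match the input read backwards, each shifted +11: trade reversed is edart. The word is reversed, then every letter is shifted forward by 11.
Applying it to clean: reverse → naelc; then shift: n+11=y, a+11=l, e+11=p, l+11=w, c+11=n.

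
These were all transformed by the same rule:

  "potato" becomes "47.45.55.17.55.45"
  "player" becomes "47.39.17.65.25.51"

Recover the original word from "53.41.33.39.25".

smile

p(#16)→47 and o(#15)→45: differences scale by 2, so n = 2·pos + 15. The formula is n = 2×(alphabet index, a=1) + 15.
Undoing it on 53.41.33.39.25: 53→(53−15)÷2=19=s, 41→(41−15)÷2=13=m, 33→(33−15)÷2=9=i, 39→(39−15)÷2=12=l, 25→(25−15)÷2=5=e.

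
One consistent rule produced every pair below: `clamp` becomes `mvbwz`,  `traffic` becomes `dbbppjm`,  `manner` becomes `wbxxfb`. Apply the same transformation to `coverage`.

mpffbbqf

Vowels shift forward by 1 and consonants shift forward by 10.
For coverage: c(cons)+10=m, o(vowel)+1=p, v(cons)+10=f, e(vowel)+1=f, r(cons)+10=b, a(vowel)+1=b, g(cons)+10=q, e(vowel)+1=f.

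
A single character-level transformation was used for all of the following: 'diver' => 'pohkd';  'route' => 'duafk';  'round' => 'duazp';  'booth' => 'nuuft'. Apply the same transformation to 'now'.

The shift depends on letter class: consonant d→p is +12, but vowel i→o is +6. Vowels shift forward by 6 and consonants shift forward by 12.
On now: n(cons)+12=z, o(vowel)+6=u, w(cons)+12=i.

zui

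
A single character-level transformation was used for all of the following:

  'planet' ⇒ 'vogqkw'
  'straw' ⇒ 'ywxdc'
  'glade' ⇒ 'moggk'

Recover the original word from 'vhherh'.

pebble

Shifts by position in planet: pos 0: p→v (+6), pos 1: l→o (+3), pos 2: a→g (+6), pos 3: n→q (+3) — repeating every 2. The shifts repeat in a cycle of length 2: positions 0,1,… shift by +6, +3, then the pattern repeats.
Undoing it on vhherh: v−6=p, h−3=e, h−6=b, e−3=b, r−6=l, h−3=e.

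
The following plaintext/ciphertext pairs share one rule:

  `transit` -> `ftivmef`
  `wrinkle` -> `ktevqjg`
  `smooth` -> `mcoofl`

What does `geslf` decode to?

Treating letters as 0–25, the rule is x ↦ 19x + 8 (mod 26).
Reversing it on geslf: g(6)→11·(6−8)≡4=e; e(4)→11·(4−8)≡8=i; s(18)→11·(18−8)≡6=g; l(11)→11·(11−8)≡7=h; f(5)→11·(5−8)≡19=t (all mod 26).

eight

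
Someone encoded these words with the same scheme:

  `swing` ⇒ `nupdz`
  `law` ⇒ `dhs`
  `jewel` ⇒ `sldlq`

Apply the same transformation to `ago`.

The output letters match the input read backwards, each shifted +7: swing reversed is gniws. The word is reversed, then every letter is shifted forward by 7.
For ago: reverse → oga; then shift: o+7=v, g+7=n, a+7=h.

vnh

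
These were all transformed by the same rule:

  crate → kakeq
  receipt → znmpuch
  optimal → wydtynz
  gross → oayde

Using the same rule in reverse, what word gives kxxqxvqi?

In crate: c→k is +8, r→a is +9, a→k is +10, t→e is +11 — the shift increases by 1 each position. Each letter shifts forward by (position + 8), i.e. 8, 9, 10, … — the shift grows by one for each successive letter.
Decoding kxxqxvqi: k−8=c, x−9=o, x−10=n, q−11=f, x−12=l, v−13=i, q−14=c, i−15=t.

conflict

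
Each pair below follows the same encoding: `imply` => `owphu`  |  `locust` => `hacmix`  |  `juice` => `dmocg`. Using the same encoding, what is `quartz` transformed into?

i(8)→o(14) and m(12)→w(22) fit y≡15x+24 (mod 26); the inverse of 15 mod 26 is 7. Each letter's alphabet position (a=0..z=25) is mapped through 15·x+24 mod 26 — an affine cipher.
Applying it to quartz: q(16)→15·16+24≡4=e; u(20)→15·20+24≡12=m; a(0)→15·0+24≡24=y; r(17)→15·17+24≡19=t; t(19)→15·19+24≡23=x; z(25)→15·25+24≡9=j (all mod 26).

emytxj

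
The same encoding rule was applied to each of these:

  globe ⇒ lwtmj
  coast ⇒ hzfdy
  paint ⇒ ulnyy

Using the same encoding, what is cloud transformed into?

A repeating key of period 2 is used — shifts +5, +11 over and over.
Applying it to cloud: c+5=h, l+11=w, o+5=t, u+11=f, d+5=i.

hwtfi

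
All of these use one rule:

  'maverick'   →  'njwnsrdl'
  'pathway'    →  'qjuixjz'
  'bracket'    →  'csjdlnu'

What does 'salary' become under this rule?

tjmjsz

The shift depends on letter class: consonant m→n is +1, but vowel a→j is +9. Vowels shift forward by 9 and consonants shift forward by 1.
Applying it to salary: s(cons)+1=t, a(vowel)+9=j, l(cons)+1=m, a(vowel)+9=j, r(cons)+1=s, y(cons)+1=z.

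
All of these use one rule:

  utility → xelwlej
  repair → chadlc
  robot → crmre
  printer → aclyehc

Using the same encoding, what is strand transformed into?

Vowels shift forward by 3 and consonants shift forward by 11.
On strand: s(cons)+11=d, t(cons)+11=e, r(cons)+11=c, a(vowel)+3=d, n(cons)+11=y, d(cons)+11=o.

decdyo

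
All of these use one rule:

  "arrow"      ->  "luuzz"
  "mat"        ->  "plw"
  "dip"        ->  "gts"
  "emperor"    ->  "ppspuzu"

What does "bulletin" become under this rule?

The shift depends on letter class: consonant r→u is +3, but vowel a→l is +11. Two shifts are in play — +11 for a/e/i/o/u, +3 for every other letter.
Applying it to bulletin: b(cons)+3=e, u(vowel)+11=f, l(cons)+3=o, l(cons)+3=o, e(vowel)+11=p, t(cons)+3=w, i(vowel)+11=t, n(cons)+3=q.

efoopwtq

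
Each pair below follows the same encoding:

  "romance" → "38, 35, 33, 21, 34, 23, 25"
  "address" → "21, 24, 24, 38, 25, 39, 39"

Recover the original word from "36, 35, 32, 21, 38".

r is letter #18 and maps to 38: an offset of 20. Letters become their 1-based position plus 20 (so a→21, b→22, …).
Undoing it on 36, 35, 32, 21, 38: 36→(36−20)÷1=16=p, 35→(35−20)÷1=15=o, 32→(32−20)÷1=12=l, 21→(21−20)÷1=1=a, 38→(38−20)÷1=18=r.

polar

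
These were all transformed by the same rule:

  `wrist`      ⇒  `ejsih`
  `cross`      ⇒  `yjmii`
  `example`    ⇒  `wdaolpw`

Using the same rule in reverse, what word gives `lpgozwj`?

w(22)→e(4) and r(17)→j(9) fit y≡25x+0 (mod 26); the inverse of 25 mod 26 is 25. This is an affine cipher: with a=0,…,z=25, each position x becomes (25x+0) mod 26.
Decoding lpgozwj: l(11)→25·(11−0)≡15=p; p(15)→25·(15−0)≡11=l; g(6)→25·(6−0)≡20=u; o(14)→25·(14−0)≡12=m; z(25)→25·(25−0)≡1=b; w(22)→25·(22−0)≡4=e; j(9)→25·(9−0)≡17=r (all mod 26).

plumber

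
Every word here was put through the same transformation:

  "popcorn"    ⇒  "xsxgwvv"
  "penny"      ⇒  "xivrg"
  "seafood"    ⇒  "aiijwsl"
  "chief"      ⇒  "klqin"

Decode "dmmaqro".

Shifts by position in popcorn: pos 0: p→x (+8), pos 1: o→s (+4), pos 2: p→x (+8), pos 3: c→g (+4) — repeating every 2. The shifts repeat in a cycle of length 2: positions 0,1,… shift by +8, +4, then the pattern repeats.
Reversing it on dmmaqro: d−8=v, m−4=i, m−8=e, a−4=w, q−8=i, r−4=n, o−8=g.

viewing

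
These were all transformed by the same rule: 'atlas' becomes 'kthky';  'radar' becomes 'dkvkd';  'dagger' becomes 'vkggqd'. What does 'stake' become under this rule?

a(0)→k(10) and t(19)→t(19) fit y≡21x+10 (mod 26); the inverse of 21 mod 26 is 5. This is an affine cipher: with a=0,…,z=25, each position x becomes (21x+10) mod 26.
On stake: s(18)→21·18+10≡24=y; t(19)→21·19+10≡19=t; a(0)→21·0+10≡10=k; k(10)→21·10+10≡12=m; e(4)→21·4+10≡16=q (all mod 26).

ytkmq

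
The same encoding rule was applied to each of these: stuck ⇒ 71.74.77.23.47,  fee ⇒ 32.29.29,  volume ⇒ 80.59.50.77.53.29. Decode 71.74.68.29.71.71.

stress

s(#19)→71 and t(#20)→74: differences scale by 3, so n = 3·pos + 14. Each letter becomes 3×(its alphabet position, a=1..z=26) + 14.
Undoing it on 71.74.68.29.71.71: 71→(71−14)÷3=19=s, 74→(74−14)÷3=20=t, 68→(68−14)÷3=18=r, 29→(29−14)÷3=5=e, 71→(71−14)÷3=19=s, 71→(71−14)÷3=19=s.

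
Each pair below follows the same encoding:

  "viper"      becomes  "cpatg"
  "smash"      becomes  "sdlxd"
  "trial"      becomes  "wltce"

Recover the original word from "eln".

The word is reversed, then every letter is shifted forward by 11.
Reversing it on eln: shift back: e−11=t, l−11=a, n−11=c → tac; then reverse → cat.

cat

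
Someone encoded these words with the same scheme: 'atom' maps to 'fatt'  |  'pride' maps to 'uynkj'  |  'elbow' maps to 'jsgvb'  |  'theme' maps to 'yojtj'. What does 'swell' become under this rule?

Shifts by position in atom: pos 0: a→f (+5), pos 1: t→a (+7), pos 2: o→t (+5), pos 3: m→t (+7) — repeating every 2. The shifts repeat in a cycle of length 2: positions 0,1,… shift by +5, +7, then the pattern repeats.
On swell: s+5=x, w+7=d, e+5=j, l+7=s, l+5=q.

xdjsq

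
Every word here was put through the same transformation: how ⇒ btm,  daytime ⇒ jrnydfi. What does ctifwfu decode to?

The output letters match the input read backwards, each shifted +5: how reversed is woh. Two steps: reverse the string, then apply a Caesar shift of +5.
Reversing it on ctifwfu: shift back: c−5=x, t−5=o, i−5=d, f−5=a, w−5=r, f−5=a, u−5=p → xodarap; then reverse → paradox.

paradox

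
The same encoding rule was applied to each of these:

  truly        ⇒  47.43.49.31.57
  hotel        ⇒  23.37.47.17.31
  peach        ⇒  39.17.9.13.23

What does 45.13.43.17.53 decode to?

screw

t(#20)→47 and r(#18)→43: differences scale by 2, so n = 2·pos + 7. The formula is n = 2×(alphabet index, a=1) + 7.
Undoing it on 45.13.43.17.53: 45→(45−7)÷2=19=s, 13→(13−7)÷2=3=c, 43→(43−7)÷2=18=r, 17→(17−7)÷2=5=e, 53→(53−7)÷2=23=w.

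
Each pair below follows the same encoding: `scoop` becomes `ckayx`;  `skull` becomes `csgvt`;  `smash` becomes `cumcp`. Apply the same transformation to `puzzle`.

A repeating key of period 3 is used — shifts +10, +8, +12 over and over.
Applying it to puzzle: p+10=z, u+8=c, z+12=l, z+10=j, l+8=t, e+12=q.

zcljtq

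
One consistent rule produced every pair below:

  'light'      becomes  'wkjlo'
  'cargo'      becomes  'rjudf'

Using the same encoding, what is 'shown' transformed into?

qzrkv

Read the word backwards and shift each letter +3.
On shown: reverse → nwohs; then shift: n+3=q, w+3=z, o+3=r, h+3=k, s+3=v.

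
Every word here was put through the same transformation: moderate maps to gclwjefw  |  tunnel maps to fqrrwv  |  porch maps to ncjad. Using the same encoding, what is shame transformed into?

m(12)→g(6) and o(14)→c(2) fit y≡11x+4 (mod 26); the inverse of 11 mod 26 is 19. Treating letters as 0–25, the rule is x ↦ 11x + 4 (mod 26).
Applying it to shame: s(18)→11·18+4≡20=u; h(7)→11·7+4≡3=d; a(0)→11·0+4≡4=e; m(12)→11·12+4≡6=g; e(4)→11·4+4≡22=w (all mod 26).

udegw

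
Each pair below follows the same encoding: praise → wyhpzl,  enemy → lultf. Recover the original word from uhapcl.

native

Compare letters: p→w is +7, r→y is +7, a→h is +7 — a constant shift. Each letter is shifted forward by 7 in the alphabet (a Caesar shift of +7).
Undoing it on uhapcl: u−7=n, h−7=a, a−7=t, p−7=i, c−7=v, l−7=e.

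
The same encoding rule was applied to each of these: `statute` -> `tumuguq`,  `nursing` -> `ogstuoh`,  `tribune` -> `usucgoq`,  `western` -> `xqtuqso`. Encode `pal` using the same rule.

The shift depends on letter class: consonant s→t is +1, but vowel a→m is +12. Two shifts are in play — +12 for a/e/i/o/u, +1 for every other letter.
On pal: p(cons)+1=q, a(vowel)+12=m, l(cons)+1=m.

qmm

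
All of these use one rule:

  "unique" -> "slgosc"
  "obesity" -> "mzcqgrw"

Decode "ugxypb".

Compare letters: u→s is +24, n→l is +24, i→g is +24 — a constant shift. Each letter is shifted forward by 24 in the alphabet (a Caesar shift of +24).
Reversing it on ugxypb: u−24=w, g−24=i, x−24=z, y−24=a, p−24=r, b−24=d.

wizard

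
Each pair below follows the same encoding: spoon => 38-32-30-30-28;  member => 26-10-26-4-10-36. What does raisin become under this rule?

s(#19)→38 and p(#16)→32: differences scale by 2, so n = 2·pos + 0. With a=1..z=26, the number is 2·pos.
For raisin: r=18→36, a=1→2, i=9→18, s=19→38, i=9→18, n=14→28.

36-2-18-38-18-28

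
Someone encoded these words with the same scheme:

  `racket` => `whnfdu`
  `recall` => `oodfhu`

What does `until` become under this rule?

The output letters match the input read backwards, each shifted +3: racket reversed is tekcar. Two steps: reverse the string, then apply a Caesar shift of +3.
For until: reverse → litnu; then shift: l+3=o, i+3=l, t+3=w, n+3=q, u+3=x.

olwqx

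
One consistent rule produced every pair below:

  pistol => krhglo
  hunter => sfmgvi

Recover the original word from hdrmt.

swing

Each letter is replaced by its mirror in the alphabet: a↔z, b↔y, c↔x, and so on (the Atbash cipher).
Undoing it on hdrmt: h↔s, d↔w, r↔i, m↔n, t↔g.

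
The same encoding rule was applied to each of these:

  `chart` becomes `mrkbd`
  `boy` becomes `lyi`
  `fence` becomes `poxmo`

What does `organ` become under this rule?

ybqkx

Compare letters: c→m is +10, h→r is +10, a→k is +10 — a constant shift. This is a Caesar cipher with shift 10.
On organ: o+10=y, r+10=b, g+10=q, a+10=k, n+10=x.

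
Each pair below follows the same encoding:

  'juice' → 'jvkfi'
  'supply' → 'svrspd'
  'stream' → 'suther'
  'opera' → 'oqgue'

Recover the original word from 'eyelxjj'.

excited

Letter i (0-indexed) is shifted by i+0, so successive shifts are 0, 1, 2, ….
Reversing it on eyelxjj: e−0=e, y−1=x, e−2=c, l−3=i, x−4=t, j−5=e, j−6=d.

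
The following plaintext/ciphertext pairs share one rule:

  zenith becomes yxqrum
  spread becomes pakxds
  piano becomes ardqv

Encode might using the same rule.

z(25)→y(24) and e(4)→x(23) fit y≡5x+3 (mod 26); the inverse of 5 mod 26 is 21. This is an affine cipher: with a=0,…,z=25, each position x becomes (5x+3) mod 26.
Applying it to might: m(12)→5·12+3≡11=l; i(8)→5·8+3≡17=r; g(6)→5·6+3≡7=h; h(7)→5·7+3≡12=m; t(19)→5·19+3≡20=u (all mod 26).

lrhmu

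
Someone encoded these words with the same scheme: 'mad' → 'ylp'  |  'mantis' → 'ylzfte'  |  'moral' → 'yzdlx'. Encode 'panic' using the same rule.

blzto

The shift depends on letter class: consonant m→y is +12, but vowel a→l is +11. Vowels shift forward by 11 and consonants shift forward by 12.
Applying it to panic: p(cons)+12=b, a(vowel)+11=l, n(cons)+12=z, i(vowel)+11=t, c(cons)+12=o.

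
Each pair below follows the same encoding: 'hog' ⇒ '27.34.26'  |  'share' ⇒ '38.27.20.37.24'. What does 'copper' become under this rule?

22.34.35.35.24.37

Letters become their 1-based position plus 19 (so a→20, b→21, …).
On copper: c=3→22, o=15→34, p=16→35, p=16→35, e=5→24, r=18→37.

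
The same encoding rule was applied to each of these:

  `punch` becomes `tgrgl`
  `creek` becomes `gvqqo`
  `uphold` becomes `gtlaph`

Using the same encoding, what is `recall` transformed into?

vqgmpp

The shift depends on letter class: consonant p→t is +4, but vowel u→g is +12. Two shifts are in play — +12 for a/e/i/o/u, +4 for every other letter.
On recall: r(cons)+4=v, e(vowel)+12=q, c(cons)+4=g, a(vowel)+12=m, l(cons)+4=p, l(cons)+4=p.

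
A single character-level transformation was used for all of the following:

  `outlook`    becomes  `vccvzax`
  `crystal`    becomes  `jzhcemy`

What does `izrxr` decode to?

bring

In outlook: o→v is +7, u→c is +8, t→c is +9, l→v is +10 — the shift increases by 1 each position. The shift increases by 1 at each position, starting from +7: 7, 8, 9, ….
Decoding izrxr: i−7=b, z−8=r, r−9=i, x−10=n, r−11=g.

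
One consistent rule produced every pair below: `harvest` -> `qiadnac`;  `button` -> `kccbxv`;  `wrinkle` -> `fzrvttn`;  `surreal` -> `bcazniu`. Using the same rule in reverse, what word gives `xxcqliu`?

optical

Shifts by position in harvest: pos 0: h→q (+9), pos 1: a→i (+8), pos 2: r→a (+9), pos 3: v→d (+8) — repeating every 2. It's a Vigenère-style cipher with numeric key [9,8]: position i shifts by key[i mod 2].
Decoding xxcqliu: x−9=o, x−8=p, c−9=t, q−8=i, l−9=c, i−8=a, u−9=l.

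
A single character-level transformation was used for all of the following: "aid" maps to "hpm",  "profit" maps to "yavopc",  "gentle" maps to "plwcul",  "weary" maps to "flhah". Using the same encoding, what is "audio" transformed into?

hbmpv

The shift depends on letter class: consonant d→m is +9, but vowel a→h is +7. Vowels shift forward by 7 and consonants shift forward by 9.
Applying it to audio: a(vowel)+7=h, u(vowel)+7=b, d(cons)+9=m, i(vowel)+7=p, o(vowel)+7=v.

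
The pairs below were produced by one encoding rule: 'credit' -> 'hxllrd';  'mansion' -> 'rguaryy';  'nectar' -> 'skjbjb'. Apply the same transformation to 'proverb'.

uxvdnbm

In credit: c→h is +5, r→x is +6, e→l is +7, d→l is +8 — the shift increases by 1 each position. The shift increases by 1 at each position, starting from +5: 5, 6, 7, ….
On proverb: p+5=u, r+6=x, o+7=v, v+8=d, e+9=n, r+10=b, b+11=m.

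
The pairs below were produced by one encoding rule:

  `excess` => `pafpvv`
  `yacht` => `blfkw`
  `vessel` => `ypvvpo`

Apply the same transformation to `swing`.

vztqj

The shift depends on letter class: consonant x→a is +3, but vowel e→p is +11. Vowels shift forward by 11 and consonants shift forward by 3.
For swing: s(cons)+3=v, w(cons)+3=z, i(vowel)+11=t, n(cons)+3=q, g(cons)+3=j.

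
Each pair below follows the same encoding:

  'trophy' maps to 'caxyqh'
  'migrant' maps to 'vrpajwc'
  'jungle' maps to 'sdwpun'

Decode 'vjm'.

mad

Compare letters: t→c is +9, r→a is +9, o→x is +9 — a constant shift. This is a Caesar cipher with shift 9.
Undoing it on vjm: v−9=m, j−9=a, m−9=d.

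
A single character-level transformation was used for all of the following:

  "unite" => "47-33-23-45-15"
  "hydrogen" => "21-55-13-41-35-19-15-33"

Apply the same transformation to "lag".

u(#21)→47 and n(#14)→33: differences scale by 2, so n = 2·pos + 5. With a=1..z=26, the number is 2·pos + 5.
Applying it to lag: l=12→29, a=1→7, g=7→19.

29-7-19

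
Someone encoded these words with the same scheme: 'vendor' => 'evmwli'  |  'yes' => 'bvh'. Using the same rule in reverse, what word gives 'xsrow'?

child

Each letter is replaced by its mirror in the alphabet: a↔z, b↔y, c↔x, and so on (the Atbash cipher).
Decoding xsrow: x↔c, s↔h, r↔i, o↔l, w↔d.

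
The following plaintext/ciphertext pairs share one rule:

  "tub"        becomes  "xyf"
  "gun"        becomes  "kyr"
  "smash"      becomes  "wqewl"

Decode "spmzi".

Compare letters: t→x is +4, u→y is +4, b→f is +4 — a constant shift. Each letter is shifted forward by 4 in the alphabet (a Caesar shift of +4).
Reversing it on spmzi: s−4=o, p−4=l, m−4=i, z−4=v, i−4=e.

olive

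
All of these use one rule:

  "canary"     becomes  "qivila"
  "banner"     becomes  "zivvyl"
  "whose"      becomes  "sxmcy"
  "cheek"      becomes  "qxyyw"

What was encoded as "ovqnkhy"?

Each letter's alphabet position (a=0..z=25) is mapped through 17·x+8 mod 26 — an affine cipher.
Undoing it on ovqnkhy: o(14)→23·(14−8)≡8=i; v(21)→23·(21−8)≡13=n; q(16)→23·(16−8)≡2=c; n(13)→23·(13−8)≡11=l; k(10)→23·(10−8)≡20=u; h(7)→23·(7−8)≡3=d; y(24)→23·(24−8)≡4=e (all mod 26).

include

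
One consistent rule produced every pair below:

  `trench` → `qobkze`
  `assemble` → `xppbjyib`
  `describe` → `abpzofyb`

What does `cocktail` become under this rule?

Compare letters: t→q is +23, r→o is +23, e→b is +23 — a constant shift. This is a Caesar cipher with shift 23.
Applying it to cocktail: c+23=z, o+23=l, c+23=z, k+23=h, t+23=q, a+23=x, i+23=f, l+23=i.

zlzhqxfi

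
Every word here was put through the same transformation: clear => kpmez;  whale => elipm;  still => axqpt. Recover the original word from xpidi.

Shifts by position in clear: pos 0: c→k (+8), pos 1: l→p (+4), pos 2: e→m (+8), pos 3: a→e (+4) — repeating every 2. The shifts repeat in a cycle of length 2: positions 0,1,… shift by +8, +4, then the pattern repeats.
Undoing it on xpidi: x−8=p, p−4=l, i−8=a, d−4=z, i−8=a.

plaza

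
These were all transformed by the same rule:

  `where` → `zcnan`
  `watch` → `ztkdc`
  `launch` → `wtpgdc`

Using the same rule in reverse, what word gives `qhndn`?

piece

w(22)→z(25) and h(7)→c(2) fit y≡5x+19 (mod 26); the inverse of 5 mod 26 is 21. Each letter's alphabet position (a=0..z=25) is mapped through 5·x+19 mod 26 — an affine cipher.
Undoing it on qhndn: q(16)→21·(16−19)≡15=p; h(7)→21·(7−19)≡8=i; n(13)→21·(13−19)≡4=e; d(3)→21·(3−19)≡2=c; n(13)→21·(13−19)≡4=e (all mod 26).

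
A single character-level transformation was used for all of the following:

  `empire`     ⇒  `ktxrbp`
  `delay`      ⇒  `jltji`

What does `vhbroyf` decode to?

The shift increases by 1 at each position, starting from +6: 6, 7, 8, ….
Reversing it on vhbroyf: v−6=p, h−7=a, b−8=t, r−9=i, o−10=e, y−11=n, f−12=t.

patient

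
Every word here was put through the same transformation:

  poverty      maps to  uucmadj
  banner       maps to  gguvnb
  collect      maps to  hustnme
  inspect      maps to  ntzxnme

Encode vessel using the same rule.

akzanv

Letter i (0-indexed) is shifted by i+5, so successive shifts are 5, 6, 7, ….
On vessel: v+5=a, e+6=k, s+7=z, s+8=a, e+9=n, l+10=v.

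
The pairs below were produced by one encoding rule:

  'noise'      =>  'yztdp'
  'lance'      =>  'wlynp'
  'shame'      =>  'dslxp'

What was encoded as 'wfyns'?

lunch

Compare letters: n→y is +11, o→z is +11, i→t is +11 — a constant shift. Each letter is shifted forward by 11 in the alphabet (a Caesar shift of +11).
Decoding wfyns: w−11=l, f−11=u, y−11=n, n−11=c, s−11=h.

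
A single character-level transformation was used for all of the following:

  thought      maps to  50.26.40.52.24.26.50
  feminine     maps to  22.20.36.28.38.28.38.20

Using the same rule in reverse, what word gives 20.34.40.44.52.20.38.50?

t(#20)→50 and h(#8)→26: differences scale by 2, so n = 2·pos + 10. Each letter becomes 2×(its alphabet position, a=1..z=26) + 10.
Undoing it on 20.34.40.44.52.20.38.50: 20→(20−10)÷2=5=e, 34→(34−10)÷2=12=l, 40→(40−10)÷2=15=o, 44→(44−10)÷2=17=q, 52→(52−10)÷2=21=u, 20→(20−10)÷2=5=e, 38→(38−10)÷2=14=n, 50→(50−10)÷2=20=t.

eloquent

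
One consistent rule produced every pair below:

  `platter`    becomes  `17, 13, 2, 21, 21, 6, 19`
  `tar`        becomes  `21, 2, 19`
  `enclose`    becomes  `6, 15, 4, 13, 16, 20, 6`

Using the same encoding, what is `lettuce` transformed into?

p is letter #16 and maps to 17: an offset of 1. The number is (letter's place in the alphabet, a=1) + 1.
On lettuce: l=12→13, e=5→6, t=20→21, t=20→21, u=21→22, c=3→4, e=5→6.

13, 6, 21, 21, 22, 4, 6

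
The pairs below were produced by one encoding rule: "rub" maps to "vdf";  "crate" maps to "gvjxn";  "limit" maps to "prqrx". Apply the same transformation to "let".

pnx

Two shifts are in play — +9 for a/e/i/o/u, +4 for every other letter.
For let: l(cons)+4=p, e(vowel)+9=n, t(cons)+4=x.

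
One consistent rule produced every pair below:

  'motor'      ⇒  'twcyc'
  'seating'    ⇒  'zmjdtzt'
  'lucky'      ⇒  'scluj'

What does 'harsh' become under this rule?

oiacs

In motor: m→t is +7, o→w is +8, t→c is +9, o→y is +10 — the shift increases by 1 each position. Each letter shifts forward by (position + 7), i.e. 7, 8, 9, … — the shift grows by one for each successive letter.
For harsh: h+7=o, a+8=i, r+9=a, s+10=c, h+11=s.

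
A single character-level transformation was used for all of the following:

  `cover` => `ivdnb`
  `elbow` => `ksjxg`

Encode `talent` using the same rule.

Letter i (0-indexed) is shifted by i+6, so successive shifts are 6, 7, 8, ….
For talent: t+6=z, a+7=h, l+8=t, e+9=n, n+10=x, t+11=e.

zhtnxe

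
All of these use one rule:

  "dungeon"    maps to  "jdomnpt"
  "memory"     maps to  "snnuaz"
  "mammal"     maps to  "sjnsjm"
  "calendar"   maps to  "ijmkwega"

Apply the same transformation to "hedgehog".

nnemniup

Shifts by position in dungeon: pos 0: d→j (+6), pos 1: u→d (+9), pos 2: n→o (+1), pos 3: g→m (+6), pos 4: e→n (+9), pos 5: o→p (+1) — repeating every 3. It's a Vigenère-style cipher with numeric key [6,9,1]: position i shifts by key[i mod 3].
For hedgehog: h+6=n, e+9=n, d+1=e, g+6=m, e+9=n, h+1=i, o+6=u, g+9=p.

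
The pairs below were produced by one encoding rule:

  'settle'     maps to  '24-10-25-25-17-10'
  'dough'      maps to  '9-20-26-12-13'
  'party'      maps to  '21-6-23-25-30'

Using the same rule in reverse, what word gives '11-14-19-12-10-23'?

s is letter #19 and maps to 24: an offset of 5. The number is (letter's place in the alphabet, a=1) + 5.
Decoding 11-14-19-12-10-23: 11→(11−5)÷1=6=f, 14→(14−5)÷1=9=i, 19→(19−5)÷1=14=n, 12→(12−5)÷1=7=g, 10→(10−5)÷1=5=e, 23→(23−5)÷1=18=r.

finger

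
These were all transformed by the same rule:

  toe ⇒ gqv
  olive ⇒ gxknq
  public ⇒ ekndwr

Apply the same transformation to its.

uvk

The output letters match the input read backwards, each shifted +2: toe reversed is eot. Read the word backwards and shift each letter +2.
For its: reverse → sti; then shift: s+2=u, t+2=v, i+2=k.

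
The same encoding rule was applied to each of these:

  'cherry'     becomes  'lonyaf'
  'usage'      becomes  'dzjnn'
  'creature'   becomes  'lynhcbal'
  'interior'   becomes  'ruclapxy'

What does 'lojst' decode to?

Shifts by position in cherry: pos 0: c→l (+9), pos 1: h→o (+7), pos 2: e→n (+9), pos 3: r→y (+7) — repeating every 2. It's a Vigenère-style cipher with numeric key [9,7]: position i shifts by key[i mod 2].
Decoding lojst: l−9=c, o−7=h, j−9=a, s−7=l, t−9=k.

chalk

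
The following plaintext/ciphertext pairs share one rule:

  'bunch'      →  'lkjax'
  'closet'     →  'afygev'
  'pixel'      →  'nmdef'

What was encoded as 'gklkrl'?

b(1)→l(11) and u(20)→k(10) fit y≡15x+22 (mod 26); the inverse of 15 mod 26 is 7. This is an affine cipher: with a=0,…,z=25, each position x becomes (15x+22) mod 26.
Reversing it on gklkrl: g(6)→7·(6−22)≡18=s; k(10)→7·(10−22)≡20=u; l(11)→7·(11−22)≡1=b; k(10)→7·(10−22)≡20=u; r(17)→7·(17−22)≡17=r; l(11)→7·(11−22)≡1=b (all mod 26).

suburb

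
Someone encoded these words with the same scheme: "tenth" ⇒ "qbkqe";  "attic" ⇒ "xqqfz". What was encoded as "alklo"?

donor

Compare letters: t→q is +23, e→b is +23, n→k is +23 — a constant shift. Each letter is shifted forward by 23 in the alphabet (a Caesar shift of +23).
Undoing it on alklo: a−23=d, l−23=o, k−23=n, l−23=o, o−23=r.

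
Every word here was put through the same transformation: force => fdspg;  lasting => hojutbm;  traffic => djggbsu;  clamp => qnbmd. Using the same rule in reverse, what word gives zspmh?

glory

The output letters match the input read backwards, each shifted +1: force reversed is ecrof. Read the word backwards and shift each letter +1.
Reversing it on zspmh: shift back: z−1=y, s−1=r, p−1=o, m−1=l, h−1=g → yrolg; then reverse → glory.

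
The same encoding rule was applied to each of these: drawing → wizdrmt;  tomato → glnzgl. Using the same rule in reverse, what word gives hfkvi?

super

Each pair mirrors across the alphabet (d↔w, r↔i, a↔z): positions sum to 25. Letters are reflected about the middle of the alphabet (position → 25−position): Atbash.
Reversing it on hfkvi: h↔s, f↔u, k↔p, v↔e, i↔r.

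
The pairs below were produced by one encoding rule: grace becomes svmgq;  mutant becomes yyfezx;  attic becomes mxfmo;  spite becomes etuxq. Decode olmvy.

Shifts by position in grace: pos 0: g→s (+12), pos 1: r→v (+4), pos 2: a→m (+12), pos 3: c→g (+4) — repeating every 2. It's a Vigenère-style cipher with numeric key [12,4]: position i shifts by key[i mod 2].
Undoing it on olmvy: o−12=c, l−4=h, m−12=a, v−4=r, y−12=m.

charm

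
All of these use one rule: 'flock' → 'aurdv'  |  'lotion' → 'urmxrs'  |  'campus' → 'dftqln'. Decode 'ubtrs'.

lemon

f(5)→a(0) and l(11)→u(20) fit y≡25x+5 (mod 26); the inverse of 25 mod 26 is 25. This is an affine cipher: with a=0,…,z=25, each position x becomes (25x+5) mod 26.
Reversing it on ubtrs: u(20)→25·(20−5)≡11=l; b(1)→25·(1−5)≡4=e; t(19)→25·(19−5)≡12=m; r(17)→25·(17−5)≡14=o; s(18)→25·(18−5)≡13=n (all mod 26).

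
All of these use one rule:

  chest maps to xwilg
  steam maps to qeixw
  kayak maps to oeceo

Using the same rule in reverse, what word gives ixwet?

paste

Read the word backwards and shift each letter +4.
Undoing it on ixwet: shift back: i−4=e, x−4=t, w−4=s, e−4=a, t−4=p → etsap; then reverse → paste.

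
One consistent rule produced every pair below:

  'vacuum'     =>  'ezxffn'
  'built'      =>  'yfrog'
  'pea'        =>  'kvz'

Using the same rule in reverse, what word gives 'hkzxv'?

Each pair mirrors across the alphabet (v↔e, a↔z, c↔x): positions sum to 25. Each letter is replaced by its mirror in the alphabet: a↔z, b↔y, c↔x, and so on (the Atbash cipher).
Decoding hkzxv: h↔s, k↔p, z↔a, x↔c, v↔e.

space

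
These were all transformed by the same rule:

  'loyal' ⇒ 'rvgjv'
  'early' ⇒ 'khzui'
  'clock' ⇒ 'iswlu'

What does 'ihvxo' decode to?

Letter i (0-indexed) is shifted by i+6, so successive shifts are 6, 7, 8, ….
Undoing it on ihvxo: i−6=c, h−7=a, v−8=n, x−9=o, o−10=e.

canoe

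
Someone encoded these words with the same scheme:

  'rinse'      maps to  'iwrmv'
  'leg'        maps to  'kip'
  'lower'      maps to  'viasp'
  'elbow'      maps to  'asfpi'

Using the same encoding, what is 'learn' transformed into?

rveip

The output letters match the input read backwards, each shifted +4: rinse reversed is esnir. Read the word backwards and shift each letter +4.
For learn: reverse → nrael; then shift: n+4=r, r+4=v, a+4=e, e+4=i, l+4=p.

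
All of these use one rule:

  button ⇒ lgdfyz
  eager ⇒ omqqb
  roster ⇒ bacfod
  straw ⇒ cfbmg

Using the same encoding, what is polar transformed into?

Shifts by position in button: pos 0: b→l (+10), pos 1: u→g (+12), pos 2: t→d (+10), pos 3: t→f (+12) — repeating every 2. A repeating key of period 2 is used — shifts +10, +12 over and over.
For polar: p+10=z, o+12=a, l+10=v, a+12=m, r+10=b.

zavmb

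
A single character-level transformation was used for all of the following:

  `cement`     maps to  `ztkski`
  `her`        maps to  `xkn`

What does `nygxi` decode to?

The output letters match the input read backwards, each shifted +6: cement reversed is tnemec. The word is reversed, then every letter is shifted forward by 6.
Decoding nygxi: shift back: n−6=h, y−6=s, g−6=a, x−6=r, i−6=c → hsarc; then reverse → crash.

crash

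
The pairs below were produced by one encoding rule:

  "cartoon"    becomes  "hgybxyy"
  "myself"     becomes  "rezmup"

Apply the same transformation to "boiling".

In cartoon: c→h is +5, a→g is +6, r→y is +7, t→b is +8 — the shift increases by 1 each position. Each letter shifts forward by (position + 5), i.e. 5, 6, 7, … — the shift grows by one for each successive letter.
Applying it to boiling: b+5=g, o+6=u, i+7=p, l+8=t, i+9=r, n+10=x, g+11=r.

guptrxr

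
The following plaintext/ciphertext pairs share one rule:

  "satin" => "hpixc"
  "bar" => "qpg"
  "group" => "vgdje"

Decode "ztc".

ken

Compare letters: s→h is +15, a→p is +15, t→i is +15 — a constant shift. This is a Caesar cipher with shift 15.
Undoing it on ztc: z−15=k, t−15=e, c−15=n.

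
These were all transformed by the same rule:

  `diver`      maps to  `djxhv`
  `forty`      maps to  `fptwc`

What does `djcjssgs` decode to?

diagonal

In diver: d→d is +0, i→j is +1, v→x is +2, e→h is +3 — the shift increases by 1 each position. Letter i (0-indexed) is shifted by i+0, so successive shifts are 0, 1, 2, ….
Reversing it on djcjssgs: d−0=d, j−1=i, c−2=a, j−3=g, s−4=o, s−5=n, g−6=a, s−7=l.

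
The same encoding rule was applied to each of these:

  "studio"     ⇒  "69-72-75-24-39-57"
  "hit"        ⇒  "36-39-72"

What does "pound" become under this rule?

60-57-75-54-24

s(#19)→69 and t(#20)→72: differences scale by 3, so n = 3·pos + 12. Each letter becomes 3×(its alphabet position, a=1..z=26) + 12.
Applying it to pound: p=16→60, o=15→57, u=21→75, n=14→54, d=4→24.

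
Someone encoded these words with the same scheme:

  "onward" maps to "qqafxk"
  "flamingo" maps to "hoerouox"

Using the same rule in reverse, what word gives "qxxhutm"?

In onward: o→q is +2, n→q is +3, w→a is +4, a→f is +5 — the shift increases by 1 each position. Letter i (0-indexed) is shifted by i+2, so successive shifts are 2, 3, 4, ….
Reversing it on qxxhutm: q−2=o, x−3=u, x−4=t, h−5=c, u−6=o, t−7=m, m−8=e.

outcome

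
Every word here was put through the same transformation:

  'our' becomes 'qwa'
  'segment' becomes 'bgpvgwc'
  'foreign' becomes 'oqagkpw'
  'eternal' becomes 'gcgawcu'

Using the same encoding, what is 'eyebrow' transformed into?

ghgkaqf

Two shifts are in play — +2 for a/e/i/o/u, +9 for every other letter.
Applying it to eyebrow: e(vowel)+2=g, y(cons)+9=h, e(vowel)+2=g, b(cons)+9=k, r(cons)+9=a, o(vowel)+2=q, w(cons)+9=f.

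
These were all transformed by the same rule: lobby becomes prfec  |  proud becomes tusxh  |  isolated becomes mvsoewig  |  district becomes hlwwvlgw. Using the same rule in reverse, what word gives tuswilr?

Shifts by position in lobby: pos 0: l→p (+4), pos 1: o→r (+3), pos 2: b→f (+4), pos 3: b→e (+3) — repeating every 2. A repeating key of period 2 is used — shifts +4, +3 over and over.
Decoding tuswilr: t−4=p, u−3=r, s−4=o, w−3=t, i−4=e, l−3=i, r−4=n.

protein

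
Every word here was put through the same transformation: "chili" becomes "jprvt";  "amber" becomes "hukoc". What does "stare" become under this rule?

Each letter shifts forward by (position + 7), i.e. 7, 8, 9, … — the shift grows by one for each successive letter.
For stare: s+7=z, t+8=b, a+9=j, r+10=b, e+11=p.

zbjbp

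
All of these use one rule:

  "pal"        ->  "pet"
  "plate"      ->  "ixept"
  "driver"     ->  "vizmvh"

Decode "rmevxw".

The word is reversed, then every letter is shifted forward by 4.
Decoding rmevxw: shift back: r−4=n, m−4=i, e−4=a, v−4=r, x−4=t, w−4=s → niarts; then reverse → strain.

strain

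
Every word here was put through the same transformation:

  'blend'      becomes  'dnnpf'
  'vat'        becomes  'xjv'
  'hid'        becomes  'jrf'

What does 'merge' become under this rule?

ontin

The shift depends on letter class: consonant b→d is +2, but vowel e→n is +9. Two shifts are in play — +9 for a/e/i/o/u, +2 for every other letter.
For merge: m(cons)+2=o, e(vowel)+9=n, r(cons)+2=t, g(cons)+2=i, e(vowel)+9=n.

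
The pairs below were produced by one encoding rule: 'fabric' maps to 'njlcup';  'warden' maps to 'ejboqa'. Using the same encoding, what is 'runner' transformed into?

Letter i (0-indexed) is shifted by i+8, so successive shifts are 8, 9, 10, ….
On runner: r+8=z, u+9=d, n+10=x, n+11=y, e+12=q, r+13=e.

zdxyqe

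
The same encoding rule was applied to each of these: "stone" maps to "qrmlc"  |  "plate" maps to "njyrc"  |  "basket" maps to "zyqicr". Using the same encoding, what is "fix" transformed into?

Compare letters: s→q is +24, t→r is +24, o→m is +24 — a constant shift. Each letter is shifted forward by 24 in the alphabet (a Caesar shift of +24).
For fix: f+24=d, i+24=g, x+24=v.

dgv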